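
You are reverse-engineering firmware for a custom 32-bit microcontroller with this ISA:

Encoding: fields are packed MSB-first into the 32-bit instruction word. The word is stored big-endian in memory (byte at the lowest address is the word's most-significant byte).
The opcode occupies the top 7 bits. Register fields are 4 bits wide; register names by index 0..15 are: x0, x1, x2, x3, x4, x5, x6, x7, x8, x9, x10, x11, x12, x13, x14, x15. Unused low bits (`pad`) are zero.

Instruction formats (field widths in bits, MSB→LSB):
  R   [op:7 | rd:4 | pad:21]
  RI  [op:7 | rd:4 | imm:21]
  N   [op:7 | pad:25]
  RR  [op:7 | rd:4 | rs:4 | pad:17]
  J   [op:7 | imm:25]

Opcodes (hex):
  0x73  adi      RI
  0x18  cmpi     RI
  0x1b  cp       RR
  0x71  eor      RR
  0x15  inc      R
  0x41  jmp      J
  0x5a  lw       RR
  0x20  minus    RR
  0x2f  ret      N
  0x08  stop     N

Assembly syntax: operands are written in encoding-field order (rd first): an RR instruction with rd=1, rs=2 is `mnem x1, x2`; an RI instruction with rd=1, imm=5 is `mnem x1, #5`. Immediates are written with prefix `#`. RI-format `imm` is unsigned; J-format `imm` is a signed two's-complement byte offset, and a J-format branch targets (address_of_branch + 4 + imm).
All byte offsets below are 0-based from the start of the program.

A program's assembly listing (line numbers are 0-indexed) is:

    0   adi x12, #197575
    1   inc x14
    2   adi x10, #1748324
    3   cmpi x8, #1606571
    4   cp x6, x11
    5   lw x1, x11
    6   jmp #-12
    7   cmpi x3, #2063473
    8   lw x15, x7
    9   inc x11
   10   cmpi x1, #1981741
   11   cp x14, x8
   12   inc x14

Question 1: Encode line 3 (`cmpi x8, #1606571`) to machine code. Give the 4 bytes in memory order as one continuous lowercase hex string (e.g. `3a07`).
311883ab

3. cmpi fields op=0x18:7|rd=8:4|imm=1606571:21 → word 311883abh → 31 18 83 ab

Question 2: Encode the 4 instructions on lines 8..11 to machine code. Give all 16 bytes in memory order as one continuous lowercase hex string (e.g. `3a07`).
b5ee00002b600000303e3d2d37d00000

L8: lw op=0x5a:7|rd=15:4|rs=7:4|pad=0:17 ⇒ 0xb5ee0000 ⇒ big b5 ee 00 00
L9: inc op=0x15:7|rd=11:4|pad=0:21 ⇒ 0x2b600000 ⇒ big 2b 60 00 00
L10: cmpi op=0x18:7|rd=1:4|imm=1981741:21 ⇒ 0x303e3d2d ⇒ big 30 3e 3d 2d
L11: cp op=0x1b:7|rd=14:4|rs=8:4|pad=0:17 ⇒ 0x37d00000 ⇒ big 37 d0 00 00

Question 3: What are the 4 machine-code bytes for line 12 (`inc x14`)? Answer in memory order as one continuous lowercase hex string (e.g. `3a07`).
2bc00000

line 12 (inc): pack op=0x15:7|rd=14:4|pad=0:21 = 0x2bc00000; big→ 2b c0 00 00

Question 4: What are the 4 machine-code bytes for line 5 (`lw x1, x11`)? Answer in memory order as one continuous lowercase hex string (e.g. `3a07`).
L5: lw op=0x5a:7|rd=1:4|rs=11:4|pad=0:17 ⇒ 0xb4360000 ⇒ big b4 36 00 00

b4360000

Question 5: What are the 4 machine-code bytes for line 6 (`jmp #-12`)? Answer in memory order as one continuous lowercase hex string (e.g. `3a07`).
83fffff4

L6: jmp op=0x41:7|imm=-12:25 ⇒ 0x83fffff4 ⇒ big 83 ff ff f4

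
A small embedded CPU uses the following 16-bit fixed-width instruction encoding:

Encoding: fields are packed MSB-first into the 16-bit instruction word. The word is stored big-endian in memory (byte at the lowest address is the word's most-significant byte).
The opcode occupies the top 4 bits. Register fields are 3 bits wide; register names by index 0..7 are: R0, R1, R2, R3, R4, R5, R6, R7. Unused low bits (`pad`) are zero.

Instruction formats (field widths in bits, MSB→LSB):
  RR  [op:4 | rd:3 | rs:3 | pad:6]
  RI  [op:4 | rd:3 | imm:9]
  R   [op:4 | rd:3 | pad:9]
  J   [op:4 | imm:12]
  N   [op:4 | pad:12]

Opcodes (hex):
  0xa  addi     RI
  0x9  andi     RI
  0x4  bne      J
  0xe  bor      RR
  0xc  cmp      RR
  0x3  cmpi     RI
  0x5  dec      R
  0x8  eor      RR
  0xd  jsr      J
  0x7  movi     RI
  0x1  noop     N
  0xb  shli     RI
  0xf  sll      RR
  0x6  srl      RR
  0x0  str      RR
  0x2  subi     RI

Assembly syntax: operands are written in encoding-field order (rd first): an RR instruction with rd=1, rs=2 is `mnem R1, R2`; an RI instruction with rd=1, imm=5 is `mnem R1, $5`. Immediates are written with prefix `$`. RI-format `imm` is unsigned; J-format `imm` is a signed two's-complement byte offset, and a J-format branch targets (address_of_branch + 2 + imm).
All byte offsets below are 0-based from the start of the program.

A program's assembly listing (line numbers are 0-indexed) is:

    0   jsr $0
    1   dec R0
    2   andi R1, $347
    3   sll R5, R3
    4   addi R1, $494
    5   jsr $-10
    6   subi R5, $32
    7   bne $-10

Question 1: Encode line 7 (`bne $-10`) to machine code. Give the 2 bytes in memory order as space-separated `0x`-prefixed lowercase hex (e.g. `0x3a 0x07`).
0x4f 0xf6

7. bne fields op=0x4:4|imm=-10:12 → word 4ff6h → 4f f6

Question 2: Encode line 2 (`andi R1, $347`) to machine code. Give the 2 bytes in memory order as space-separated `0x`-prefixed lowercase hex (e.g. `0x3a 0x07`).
2. andi fields op=0x9:4|rd=1:3|imm=347:9 → word 935bh → 93 5b

0x93 0x5b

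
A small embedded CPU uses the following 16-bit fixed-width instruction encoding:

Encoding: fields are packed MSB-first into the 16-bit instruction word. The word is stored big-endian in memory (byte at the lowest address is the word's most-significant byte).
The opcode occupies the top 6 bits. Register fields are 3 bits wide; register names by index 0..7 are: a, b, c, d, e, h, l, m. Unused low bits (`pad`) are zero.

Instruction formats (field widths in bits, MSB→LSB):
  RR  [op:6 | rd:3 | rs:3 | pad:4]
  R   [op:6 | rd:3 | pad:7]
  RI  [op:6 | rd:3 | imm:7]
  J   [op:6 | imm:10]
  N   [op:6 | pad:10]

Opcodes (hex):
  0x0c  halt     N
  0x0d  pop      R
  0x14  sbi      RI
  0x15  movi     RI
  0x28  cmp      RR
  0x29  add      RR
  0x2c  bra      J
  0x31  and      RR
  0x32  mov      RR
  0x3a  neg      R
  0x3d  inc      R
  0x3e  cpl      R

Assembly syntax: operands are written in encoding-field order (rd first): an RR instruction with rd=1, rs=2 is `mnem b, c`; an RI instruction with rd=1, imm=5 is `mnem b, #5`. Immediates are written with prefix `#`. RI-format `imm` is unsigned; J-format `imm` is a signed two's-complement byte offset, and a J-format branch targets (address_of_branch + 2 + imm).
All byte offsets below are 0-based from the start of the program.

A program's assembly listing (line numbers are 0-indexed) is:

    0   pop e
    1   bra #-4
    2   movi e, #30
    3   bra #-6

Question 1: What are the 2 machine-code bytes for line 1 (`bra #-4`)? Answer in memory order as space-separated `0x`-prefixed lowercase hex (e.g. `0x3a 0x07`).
0xb3 0xfc

1. bra fields op=0x2c:6|imm=-4:10 → word b3fch → b3 fc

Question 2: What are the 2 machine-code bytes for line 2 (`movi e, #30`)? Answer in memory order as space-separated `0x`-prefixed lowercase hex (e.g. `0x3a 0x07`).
0x56 0x1e

L2: movi op=0x15:6|rd=4:3|imm=30:7 ⇒ 0x561e ⇒ big 56 1e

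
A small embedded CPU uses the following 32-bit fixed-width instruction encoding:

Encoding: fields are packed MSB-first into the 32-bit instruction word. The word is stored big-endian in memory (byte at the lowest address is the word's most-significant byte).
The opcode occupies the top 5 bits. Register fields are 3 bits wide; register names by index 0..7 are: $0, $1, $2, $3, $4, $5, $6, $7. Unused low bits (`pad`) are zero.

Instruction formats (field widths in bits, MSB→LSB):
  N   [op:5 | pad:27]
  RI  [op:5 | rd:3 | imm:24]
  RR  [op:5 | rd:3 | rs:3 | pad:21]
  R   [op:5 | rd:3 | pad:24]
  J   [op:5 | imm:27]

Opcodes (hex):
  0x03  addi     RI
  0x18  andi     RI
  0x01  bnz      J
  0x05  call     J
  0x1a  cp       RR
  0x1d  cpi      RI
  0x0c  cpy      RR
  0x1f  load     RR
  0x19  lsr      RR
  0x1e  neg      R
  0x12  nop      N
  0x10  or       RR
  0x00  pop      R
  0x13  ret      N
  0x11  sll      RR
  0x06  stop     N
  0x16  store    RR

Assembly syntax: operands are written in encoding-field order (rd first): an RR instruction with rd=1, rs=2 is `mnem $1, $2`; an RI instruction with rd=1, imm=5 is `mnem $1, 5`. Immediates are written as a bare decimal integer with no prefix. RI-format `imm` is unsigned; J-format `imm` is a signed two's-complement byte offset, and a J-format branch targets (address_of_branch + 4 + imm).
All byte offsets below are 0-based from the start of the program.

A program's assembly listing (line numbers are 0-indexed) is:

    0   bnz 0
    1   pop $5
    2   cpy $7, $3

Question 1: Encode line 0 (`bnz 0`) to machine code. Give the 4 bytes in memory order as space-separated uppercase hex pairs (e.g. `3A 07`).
0. bnz fields op=0x1:5|imm=0:27 → word 08000000h → 08 00 00 00

08 00 00 00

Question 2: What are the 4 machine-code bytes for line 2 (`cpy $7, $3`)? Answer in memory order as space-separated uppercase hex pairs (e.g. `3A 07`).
67 60 00 00

2. cpy fields op=0xc:5|rd=7:3|rs=3:3|pad=0:21 → word 67600000h → 67 60 00 00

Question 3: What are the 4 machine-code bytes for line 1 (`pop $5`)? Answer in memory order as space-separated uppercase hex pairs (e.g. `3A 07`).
L1: pop op=0x0:5|rd=5:3|pad=0:24 ⇒ 0x05000000 ⇒ big 05 00 00 00

05 00 00 00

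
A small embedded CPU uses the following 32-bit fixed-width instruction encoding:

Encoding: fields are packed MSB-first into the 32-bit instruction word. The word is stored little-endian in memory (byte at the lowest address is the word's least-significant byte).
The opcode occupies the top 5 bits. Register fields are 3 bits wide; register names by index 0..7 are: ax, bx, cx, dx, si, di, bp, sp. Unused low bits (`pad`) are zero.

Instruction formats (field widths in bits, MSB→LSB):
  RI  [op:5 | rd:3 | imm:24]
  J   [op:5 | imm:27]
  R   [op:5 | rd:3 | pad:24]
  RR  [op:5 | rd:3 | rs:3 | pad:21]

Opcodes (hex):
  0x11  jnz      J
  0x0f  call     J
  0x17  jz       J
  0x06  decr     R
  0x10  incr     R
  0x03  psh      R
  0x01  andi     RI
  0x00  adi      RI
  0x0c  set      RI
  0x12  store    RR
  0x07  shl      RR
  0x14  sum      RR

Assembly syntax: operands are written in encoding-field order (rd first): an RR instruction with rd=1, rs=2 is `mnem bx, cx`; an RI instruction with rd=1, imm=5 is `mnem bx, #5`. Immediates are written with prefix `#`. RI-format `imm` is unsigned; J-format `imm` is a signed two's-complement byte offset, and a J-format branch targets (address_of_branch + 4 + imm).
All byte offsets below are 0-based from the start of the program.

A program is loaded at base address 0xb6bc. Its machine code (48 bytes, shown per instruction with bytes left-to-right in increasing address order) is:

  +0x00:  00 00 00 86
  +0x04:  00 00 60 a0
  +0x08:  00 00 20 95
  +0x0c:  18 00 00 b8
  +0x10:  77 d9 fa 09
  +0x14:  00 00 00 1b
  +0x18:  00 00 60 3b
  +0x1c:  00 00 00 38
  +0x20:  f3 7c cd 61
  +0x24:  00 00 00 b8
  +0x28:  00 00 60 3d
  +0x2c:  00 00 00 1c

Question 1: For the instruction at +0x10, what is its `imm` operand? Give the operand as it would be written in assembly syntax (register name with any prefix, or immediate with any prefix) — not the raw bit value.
#16439671

off 0x10: read 77 d9 fa 09 as little → 0x09fad977
  top 5b → 0x1 → andi [RI]
  rd: (w>>24)&0x7=0x1 → bx
  imm: (w>>0)&0xffffff=0xfad977 → #16439671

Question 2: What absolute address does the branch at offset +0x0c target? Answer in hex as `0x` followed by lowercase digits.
off 0x0c: read 18 00 00 b8 as little → 0xb8000018
  op=0xb8000018>>27=0x17 ⇒ jz (J)
  imm@[26:0]=0x18 ⇒ #24
  target = base 0xb6bc + off 0x0c + 4 + imm 24 = 0xb6e4

0xb6e4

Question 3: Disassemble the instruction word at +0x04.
sum ax, dx

@+04  little-endian(00 00 60 a0) = 0xa0600000
  opcode bits[31:27]=0x14: sum/RR
  rd@[26:24]=0x0 ⇒ ax
  rs@[23:21]=0x3 ⇒ dx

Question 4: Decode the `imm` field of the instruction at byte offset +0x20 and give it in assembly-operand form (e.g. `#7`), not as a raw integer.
#13466867

[20] f3 7c cd 61 → 0x61cd7cf3
  opcode bits[31:27]=0xc: set/RI
  [26:24] rd=1 = bx
  [23:0] imm=13466867 = #13466867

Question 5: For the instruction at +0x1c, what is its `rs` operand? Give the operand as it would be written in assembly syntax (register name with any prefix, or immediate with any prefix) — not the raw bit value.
@+1c  little-endian(00 00 00 38) = 0x38000000
  top 5b → 0x7 → shl [RR]
  rd: (w>>24)&0x7=0x0 → ax
  rs: (w>>21)&0x7=0x0 → ax

ax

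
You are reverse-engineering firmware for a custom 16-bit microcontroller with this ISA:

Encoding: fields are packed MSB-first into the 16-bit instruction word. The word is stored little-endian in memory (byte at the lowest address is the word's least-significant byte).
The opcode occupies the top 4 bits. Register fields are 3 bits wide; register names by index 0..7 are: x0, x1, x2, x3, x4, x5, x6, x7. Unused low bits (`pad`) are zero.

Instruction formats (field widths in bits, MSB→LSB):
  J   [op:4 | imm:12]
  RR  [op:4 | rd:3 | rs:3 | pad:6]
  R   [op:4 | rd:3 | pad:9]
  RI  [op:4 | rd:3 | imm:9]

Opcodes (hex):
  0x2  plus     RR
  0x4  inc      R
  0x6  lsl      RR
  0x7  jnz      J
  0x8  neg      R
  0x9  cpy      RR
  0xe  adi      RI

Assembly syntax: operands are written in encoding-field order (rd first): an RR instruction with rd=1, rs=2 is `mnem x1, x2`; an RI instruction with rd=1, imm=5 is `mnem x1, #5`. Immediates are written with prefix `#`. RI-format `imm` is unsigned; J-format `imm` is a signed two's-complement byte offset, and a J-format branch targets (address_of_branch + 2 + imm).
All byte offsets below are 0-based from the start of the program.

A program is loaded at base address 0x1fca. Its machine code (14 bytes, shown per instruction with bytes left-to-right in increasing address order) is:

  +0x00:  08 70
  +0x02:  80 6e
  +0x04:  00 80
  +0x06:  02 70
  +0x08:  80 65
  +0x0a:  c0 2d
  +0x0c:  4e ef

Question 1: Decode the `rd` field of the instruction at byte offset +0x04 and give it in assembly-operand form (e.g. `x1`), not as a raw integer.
off 0x04: read 00 80 as little → 0x8000
  op=0x8000>>12=0x8 ⇒ neg (R)
  [11:9] rd=0 = x0

x0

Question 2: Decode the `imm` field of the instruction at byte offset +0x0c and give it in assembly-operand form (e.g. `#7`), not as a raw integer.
+0x0c: 4e ef ⇒ word 0xef4e (little)
  opcode bits[15:12]=0xe: adi/RI
  rd@[11:9]=0x7 ⇒ x7
  imm@[8:0]=0x14e ⇒ #334

#334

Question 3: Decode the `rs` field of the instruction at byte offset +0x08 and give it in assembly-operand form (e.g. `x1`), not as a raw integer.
[08] 80 65 → 0x6580
  top 4b → 0x6 → lsl [RR]
  rd@[11:9]=0x2 ⇒ x2
  rs@[8:6]=0x6 ⇒ x6

x6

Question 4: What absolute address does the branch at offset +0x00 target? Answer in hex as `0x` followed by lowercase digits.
off 0x00: read 08 70 as little → 0x7008
  op=0x7008>>12=0x7 ⇒ jnz (J)
  [11:0] imm=8 = #8
  target = base 0x1fca + off 0x00 + 2 + imm 8 = 0x1fd4

0x1fd4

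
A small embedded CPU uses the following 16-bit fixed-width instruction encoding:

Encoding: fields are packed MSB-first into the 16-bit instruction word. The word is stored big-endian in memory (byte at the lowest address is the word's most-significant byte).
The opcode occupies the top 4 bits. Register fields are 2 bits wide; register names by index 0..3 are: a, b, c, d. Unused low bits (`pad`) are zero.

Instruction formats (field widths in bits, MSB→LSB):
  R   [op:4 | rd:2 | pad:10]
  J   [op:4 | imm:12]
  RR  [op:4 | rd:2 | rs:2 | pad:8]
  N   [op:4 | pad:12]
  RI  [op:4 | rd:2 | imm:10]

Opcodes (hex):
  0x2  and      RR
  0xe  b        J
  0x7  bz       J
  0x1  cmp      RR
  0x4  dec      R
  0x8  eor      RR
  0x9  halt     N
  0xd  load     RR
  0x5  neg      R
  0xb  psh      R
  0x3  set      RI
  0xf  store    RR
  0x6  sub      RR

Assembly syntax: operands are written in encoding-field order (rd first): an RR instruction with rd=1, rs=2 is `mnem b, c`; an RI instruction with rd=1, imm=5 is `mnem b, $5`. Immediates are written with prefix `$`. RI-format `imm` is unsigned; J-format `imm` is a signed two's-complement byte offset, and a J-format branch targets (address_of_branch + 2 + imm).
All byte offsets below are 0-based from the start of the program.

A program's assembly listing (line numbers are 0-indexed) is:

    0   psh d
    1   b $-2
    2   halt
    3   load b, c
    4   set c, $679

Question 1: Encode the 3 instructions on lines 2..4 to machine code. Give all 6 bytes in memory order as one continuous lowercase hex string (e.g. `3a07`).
2. halt fields op=0x9:4|pad=0:12 → word 9000h → 90 00
3. load fields op=0xd:4|rd=1:2|rs=2:2|pad=0:8 → word d600h → d6 00
4. set fields op=0x3:4|rd=2:2|imm=679:10 → word 3aa7h → 3a a7

9000d6003aa7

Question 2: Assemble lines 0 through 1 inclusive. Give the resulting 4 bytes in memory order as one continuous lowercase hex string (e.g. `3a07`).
0. psh fields op=0xb:4|rd=3:2|pad=0:10 → word bc00h → bc 00
1. b fields op=0xe:4|imm=-2:12 → word effeh → ef fe

bc00effe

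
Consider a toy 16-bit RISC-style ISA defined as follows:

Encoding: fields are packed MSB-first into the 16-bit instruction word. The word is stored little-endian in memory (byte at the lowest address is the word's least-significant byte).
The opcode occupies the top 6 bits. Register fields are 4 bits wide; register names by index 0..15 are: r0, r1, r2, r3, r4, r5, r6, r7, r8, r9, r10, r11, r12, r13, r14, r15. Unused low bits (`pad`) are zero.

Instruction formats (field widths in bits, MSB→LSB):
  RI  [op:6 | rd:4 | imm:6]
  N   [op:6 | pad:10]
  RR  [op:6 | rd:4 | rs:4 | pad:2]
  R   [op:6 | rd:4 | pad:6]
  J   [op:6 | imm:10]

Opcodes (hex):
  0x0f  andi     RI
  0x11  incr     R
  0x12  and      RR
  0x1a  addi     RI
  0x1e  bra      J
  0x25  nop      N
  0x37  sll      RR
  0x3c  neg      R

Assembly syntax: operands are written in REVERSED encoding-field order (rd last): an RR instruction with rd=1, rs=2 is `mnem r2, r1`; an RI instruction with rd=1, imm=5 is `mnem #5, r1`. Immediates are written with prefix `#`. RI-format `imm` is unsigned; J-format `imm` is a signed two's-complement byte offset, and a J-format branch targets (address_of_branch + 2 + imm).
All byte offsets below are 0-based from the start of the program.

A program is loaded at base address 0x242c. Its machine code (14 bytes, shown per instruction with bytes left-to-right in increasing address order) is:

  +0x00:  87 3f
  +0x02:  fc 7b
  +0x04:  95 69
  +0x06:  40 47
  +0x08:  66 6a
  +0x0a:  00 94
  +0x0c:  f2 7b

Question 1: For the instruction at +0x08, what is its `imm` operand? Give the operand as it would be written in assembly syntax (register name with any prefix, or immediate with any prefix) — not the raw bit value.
+0x08: 66 6a ⇒ word 0x6a66 (little)
  top 6b → 0x1a → addi [RI]
  rd@[9:6]=0x9 ⇒ r9
  imm@[5:0]=0x26 ⇒ #38

#38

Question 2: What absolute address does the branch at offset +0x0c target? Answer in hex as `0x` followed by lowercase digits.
off 0x0c: read f2 7b as little → 0x7bf2
  op=0x7bf2>>10=0x1e ⇒ bra (J)
  [9:0] imm=1010 (s10→-14) = #-14
  target = base 0x242c + off 0x0c + 2 + imm -14 = 0x242c

0x242c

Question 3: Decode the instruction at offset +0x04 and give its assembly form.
+0x04: 95 69 ⇒ word 0x6995 (little)
  op=0x6995>>10=0x1a ⇒ addi (RI)
  rd@[9:6]=0x6 ⇒ r6
  imm@[5:0]=0x15 ⇒ #21

addi #21, r6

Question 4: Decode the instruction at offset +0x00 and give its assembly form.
andi #7, r14

@+00  little-endian(87 3f) = 0x3f87
  op=0x3f87>>10=0xf ⇒ andi (RI)
  rd: (w>>6)&0xf=0xe → r14
  imm: (w>>0)&0x3f=0x7 → #7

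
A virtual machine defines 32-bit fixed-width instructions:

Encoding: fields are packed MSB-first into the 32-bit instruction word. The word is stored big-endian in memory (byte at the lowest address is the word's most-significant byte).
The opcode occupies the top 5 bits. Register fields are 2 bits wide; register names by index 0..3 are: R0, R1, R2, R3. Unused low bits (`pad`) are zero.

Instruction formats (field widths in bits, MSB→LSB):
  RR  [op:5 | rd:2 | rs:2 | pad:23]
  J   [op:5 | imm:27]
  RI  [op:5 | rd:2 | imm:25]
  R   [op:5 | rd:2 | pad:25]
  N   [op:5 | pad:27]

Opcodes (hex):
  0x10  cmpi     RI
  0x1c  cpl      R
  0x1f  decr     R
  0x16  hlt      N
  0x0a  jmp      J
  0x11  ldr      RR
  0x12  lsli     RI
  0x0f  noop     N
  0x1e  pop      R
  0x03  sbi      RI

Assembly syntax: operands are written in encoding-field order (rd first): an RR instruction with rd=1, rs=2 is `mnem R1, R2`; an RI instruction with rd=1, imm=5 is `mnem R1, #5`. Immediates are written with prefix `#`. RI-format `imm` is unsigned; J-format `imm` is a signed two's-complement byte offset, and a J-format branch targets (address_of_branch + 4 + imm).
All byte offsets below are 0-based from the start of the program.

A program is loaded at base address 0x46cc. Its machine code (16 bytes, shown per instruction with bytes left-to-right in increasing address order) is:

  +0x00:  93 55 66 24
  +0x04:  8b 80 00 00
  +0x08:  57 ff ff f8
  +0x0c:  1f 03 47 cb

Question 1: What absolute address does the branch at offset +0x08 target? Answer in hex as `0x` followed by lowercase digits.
0x46d0

+0x08: 57 ff ff f8 ⇒ word 0x57fffff8 (big)
  opcode bits[31:27]=0xa: jmp/J
  imm@[26:0]=0x7fffff8 (s27→-8) ⇒ #-8
  target = base 0x46cc + off 0x08 + 4 + imm -8 = 0x46d0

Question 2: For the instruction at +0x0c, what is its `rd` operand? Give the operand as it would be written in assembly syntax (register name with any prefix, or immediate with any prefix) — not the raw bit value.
R3

off 0x0c: read 1f 03 47 cb as big → 0x1f0347cb
  top 5b → 0x3 → sbi [RI]
  [26:25] rd=3 = R3
  [24:0] imm=16992203 = #16992203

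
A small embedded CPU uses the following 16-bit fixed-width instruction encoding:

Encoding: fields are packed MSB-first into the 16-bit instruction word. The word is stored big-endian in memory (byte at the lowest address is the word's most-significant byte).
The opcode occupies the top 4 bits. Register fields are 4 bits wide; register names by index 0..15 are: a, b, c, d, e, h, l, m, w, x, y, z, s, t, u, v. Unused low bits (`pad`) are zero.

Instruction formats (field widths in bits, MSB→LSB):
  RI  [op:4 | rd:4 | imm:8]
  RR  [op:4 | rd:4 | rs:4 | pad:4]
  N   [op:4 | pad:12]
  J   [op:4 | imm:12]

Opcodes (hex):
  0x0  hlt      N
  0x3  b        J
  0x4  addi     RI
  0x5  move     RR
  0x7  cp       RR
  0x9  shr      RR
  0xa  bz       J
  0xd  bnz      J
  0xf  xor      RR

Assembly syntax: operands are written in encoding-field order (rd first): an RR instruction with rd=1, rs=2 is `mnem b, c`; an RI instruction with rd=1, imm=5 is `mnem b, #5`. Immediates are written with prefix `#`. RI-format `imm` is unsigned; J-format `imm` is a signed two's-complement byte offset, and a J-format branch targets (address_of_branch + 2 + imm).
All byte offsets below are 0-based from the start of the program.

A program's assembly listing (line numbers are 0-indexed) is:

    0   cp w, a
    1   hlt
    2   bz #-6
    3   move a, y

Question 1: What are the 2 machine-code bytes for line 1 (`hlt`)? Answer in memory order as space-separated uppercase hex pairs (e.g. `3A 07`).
00 00

line 1 (hlt): pack op=0x0:4|pad=0:12 = 0x0000; big→ 00 00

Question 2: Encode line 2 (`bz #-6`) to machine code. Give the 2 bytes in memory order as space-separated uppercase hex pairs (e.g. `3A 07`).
AF FA

line 2 (bz): pack op=0xa:4|imm=-6:12 = 0xaffa; big→ af fa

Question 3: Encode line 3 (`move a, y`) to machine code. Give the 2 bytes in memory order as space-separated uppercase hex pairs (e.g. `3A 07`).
3. move fields op=0x5:4|rd=0:4|rs=10:4|pad=0:4 → word 50a0h → 50 a0

50 A0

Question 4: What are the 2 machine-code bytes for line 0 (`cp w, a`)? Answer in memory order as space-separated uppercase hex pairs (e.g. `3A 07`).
78 00

L0: cp op=0x7:4|rd=8:4|rs=0:4|pad=0:4 ⇒ 0x7800 ⇒ big 78 00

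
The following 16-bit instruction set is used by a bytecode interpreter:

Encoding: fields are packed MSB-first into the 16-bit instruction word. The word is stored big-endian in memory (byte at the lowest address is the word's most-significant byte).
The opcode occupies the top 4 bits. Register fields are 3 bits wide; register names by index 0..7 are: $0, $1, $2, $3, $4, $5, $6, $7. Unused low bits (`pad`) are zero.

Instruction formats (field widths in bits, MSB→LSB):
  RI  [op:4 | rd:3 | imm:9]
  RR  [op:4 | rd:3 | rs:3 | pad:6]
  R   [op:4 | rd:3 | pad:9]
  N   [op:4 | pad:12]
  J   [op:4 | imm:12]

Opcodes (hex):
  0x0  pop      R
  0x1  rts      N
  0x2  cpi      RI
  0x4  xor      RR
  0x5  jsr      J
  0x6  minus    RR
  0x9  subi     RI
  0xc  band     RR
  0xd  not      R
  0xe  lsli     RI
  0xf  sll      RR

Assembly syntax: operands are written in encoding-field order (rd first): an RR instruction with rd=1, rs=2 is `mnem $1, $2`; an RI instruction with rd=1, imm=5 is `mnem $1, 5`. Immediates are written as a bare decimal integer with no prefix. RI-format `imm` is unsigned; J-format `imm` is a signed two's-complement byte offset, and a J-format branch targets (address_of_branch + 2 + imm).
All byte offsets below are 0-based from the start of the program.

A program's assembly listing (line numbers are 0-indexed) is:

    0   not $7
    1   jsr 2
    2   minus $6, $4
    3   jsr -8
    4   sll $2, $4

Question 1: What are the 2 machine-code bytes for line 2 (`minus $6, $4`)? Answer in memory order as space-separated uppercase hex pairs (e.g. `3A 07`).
L2: minus op=0x6:4|rd=6:3|rs=4:3|pad=0:6 ⇒ 0x6d00 ⇒ big 6d 00

6D 00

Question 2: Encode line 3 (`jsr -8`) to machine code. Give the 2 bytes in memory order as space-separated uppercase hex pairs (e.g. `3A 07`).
5F F8

line 3 (jsr): pack op=0x5:4|imm=-8:12 = 0x5ff8; big→ 5f f8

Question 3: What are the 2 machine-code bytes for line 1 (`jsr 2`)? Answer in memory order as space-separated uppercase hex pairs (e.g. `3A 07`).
line 1 (jsr): pack op=0x5:4|imm=2:12 = 0x5002; big→ 50 02

50 02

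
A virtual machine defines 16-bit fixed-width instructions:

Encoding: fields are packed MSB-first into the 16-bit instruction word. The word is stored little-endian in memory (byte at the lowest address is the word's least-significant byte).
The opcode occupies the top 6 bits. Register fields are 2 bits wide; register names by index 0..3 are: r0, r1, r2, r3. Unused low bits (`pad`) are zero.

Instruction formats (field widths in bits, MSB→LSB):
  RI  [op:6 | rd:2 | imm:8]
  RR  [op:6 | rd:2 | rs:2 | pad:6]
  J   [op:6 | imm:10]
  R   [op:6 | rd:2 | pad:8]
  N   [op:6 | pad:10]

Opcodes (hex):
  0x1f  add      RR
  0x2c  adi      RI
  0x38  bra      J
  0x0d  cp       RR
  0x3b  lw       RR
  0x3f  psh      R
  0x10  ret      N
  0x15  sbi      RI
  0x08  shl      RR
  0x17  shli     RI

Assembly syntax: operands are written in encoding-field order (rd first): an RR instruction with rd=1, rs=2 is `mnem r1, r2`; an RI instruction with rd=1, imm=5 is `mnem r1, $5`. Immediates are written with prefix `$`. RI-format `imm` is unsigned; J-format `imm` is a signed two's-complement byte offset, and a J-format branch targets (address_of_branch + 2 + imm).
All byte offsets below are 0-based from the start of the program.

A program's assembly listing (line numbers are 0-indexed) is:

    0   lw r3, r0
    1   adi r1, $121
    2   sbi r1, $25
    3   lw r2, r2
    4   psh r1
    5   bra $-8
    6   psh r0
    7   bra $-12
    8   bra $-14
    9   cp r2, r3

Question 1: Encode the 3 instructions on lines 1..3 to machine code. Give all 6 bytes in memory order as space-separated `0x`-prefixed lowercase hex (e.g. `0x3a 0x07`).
L1: adi op=0x2c:6|rd=1:2|imm=121:8 ⇒ 0xb179 ⇒ little 79 b1
L2: sbi op=0x15:6|rd=1:2|imm=25:8 ⇒ 0x5519 ⇒ little 19 55
L3: lw op=0x3b:6|rd=2:2|rs=2:2|pad=0:6 ⇒ 0xee80 ⇒ little 80 ee

0x79 0xb1 0x19 0x55 0x80 0xee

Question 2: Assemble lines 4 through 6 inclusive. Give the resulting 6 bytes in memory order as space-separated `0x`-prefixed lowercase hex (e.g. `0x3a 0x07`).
L4: psh op=0x3f:6|rd=1:2|pad=0:8 ⇒ 0xfd00 ⇒ little 00 fd
L5: bra op=0x38:6|imm=-8:10 ⇒ 0xe3f8 ⇒ little f8 e3
L6: psh op=0x3f:6|rd=0:2|pad=0:8 ⇒ 0xfc00 ⇒ little 00 fc

0x00 0xfd 0xf8 0xe3 0x00 0xfc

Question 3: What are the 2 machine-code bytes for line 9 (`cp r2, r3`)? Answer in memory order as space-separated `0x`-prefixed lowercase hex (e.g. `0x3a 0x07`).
line 9 (cp): pack op=0xd:6|rd=2:2|rs=3:2|pad=0:6 = 0x36c0; little→ c0 36

0xc0 0x36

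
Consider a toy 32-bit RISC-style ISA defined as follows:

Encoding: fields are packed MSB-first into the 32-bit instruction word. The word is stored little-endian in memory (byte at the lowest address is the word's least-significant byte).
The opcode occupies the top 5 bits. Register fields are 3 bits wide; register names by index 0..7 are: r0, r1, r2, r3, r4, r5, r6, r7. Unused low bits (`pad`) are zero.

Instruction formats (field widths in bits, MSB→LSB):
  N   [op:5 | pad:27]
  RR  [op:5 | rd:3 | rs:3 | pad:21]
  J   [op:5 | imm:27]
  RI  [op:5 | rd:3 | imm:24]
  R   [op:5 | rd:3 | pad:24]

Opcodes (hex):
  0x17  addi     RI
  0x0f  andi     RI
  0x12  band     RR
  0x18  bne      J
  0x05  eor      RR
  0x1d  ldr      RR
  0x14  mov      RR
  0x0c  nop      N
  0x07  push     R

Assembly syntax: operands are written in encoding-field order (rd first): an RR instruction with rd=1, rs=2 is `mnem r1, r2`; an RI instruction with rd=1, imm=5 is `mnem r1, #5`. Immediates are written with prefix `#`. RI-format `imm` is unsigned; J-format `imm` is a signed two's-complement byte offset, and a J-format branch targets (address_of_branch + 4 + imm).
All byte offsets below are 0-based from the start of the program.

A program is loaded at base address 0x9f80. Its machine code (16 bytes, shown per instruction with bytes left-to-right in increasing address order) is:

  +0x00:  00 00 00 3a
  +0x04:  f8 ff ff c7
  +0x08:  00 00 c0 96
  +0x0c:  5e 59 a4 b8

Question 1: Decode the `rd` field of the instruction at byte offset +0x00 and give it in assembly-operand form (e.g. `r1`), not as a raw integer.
r2

@+00  little-endian(00 00 00 3a) = 0x3a000000
  opcode bits[31:27]=0x7: push/R
  rd@[26:24]=0x2 ⇒ r2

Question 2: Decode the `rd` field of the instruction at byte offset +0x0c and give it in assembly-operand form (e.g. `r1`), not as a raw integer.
+0x0c: 5e 59 a4 b8 ⇒ word 0xb8a4595e (little)
  opcode bits[31:27]=0x17: addi/RI
  rd: (w>>24)&0x7=0x0 → r0
  imm: (w>>0)&0xffffff=0xa4595e → #10770782

r0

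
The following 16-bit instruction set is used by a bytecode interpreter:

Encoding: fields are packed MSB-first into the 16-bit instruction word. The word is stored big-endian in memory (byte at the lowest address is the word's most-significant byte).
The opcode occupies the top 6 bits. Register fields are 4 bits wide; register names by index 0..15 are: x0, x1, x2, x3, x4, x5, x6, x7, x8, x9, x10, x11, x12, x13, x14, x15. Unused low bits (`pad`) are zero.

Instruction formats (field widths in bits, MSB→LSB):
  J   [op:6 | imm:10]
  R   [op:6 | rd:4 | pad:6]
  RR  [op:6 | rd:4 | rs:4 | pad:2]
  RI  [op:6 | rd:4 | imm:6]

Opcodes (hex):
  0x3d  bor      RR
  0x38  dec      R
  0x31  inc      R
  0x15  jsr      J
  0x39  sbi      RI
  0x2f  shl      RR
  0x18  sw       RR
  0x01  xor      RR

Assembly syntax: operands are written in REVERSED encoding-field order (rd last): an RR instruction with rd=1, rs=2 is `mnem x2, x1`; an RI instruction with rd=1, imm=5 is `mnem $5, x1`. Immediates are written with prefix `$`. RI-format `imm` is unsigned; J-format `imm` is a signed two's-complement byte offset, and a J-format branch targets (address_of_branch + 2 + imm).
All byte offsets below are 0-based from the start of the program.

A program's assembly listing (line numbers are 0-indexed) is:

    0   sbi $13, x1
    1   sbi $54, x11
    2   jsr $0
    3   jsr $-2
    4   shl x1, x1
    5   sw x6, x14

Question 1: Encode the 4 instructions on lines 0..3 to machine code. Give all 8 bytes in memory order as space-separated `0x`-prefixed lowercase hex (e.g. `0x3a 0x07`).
0xe4 0x4d 0xe6 0xf6 0x54 0x00 0x57 0xfe

line 0 (sbi): pack op=0x39:6|rd=1:4|imm=13:6 = 0xe44d; big→ e4 4d
line 1 (sbi): pack op=0x39:6|rd=11:4|imm=54:6 = 0xe6f6; big→ e6 f6
line 2 (jsr): pack op=0x15:6|imm=0:10 = 0x5400; big→ 54 00
line 3 (jsr): pack op=0x15:6|imm=-2:10 = 0x57fe; big→ 57 fe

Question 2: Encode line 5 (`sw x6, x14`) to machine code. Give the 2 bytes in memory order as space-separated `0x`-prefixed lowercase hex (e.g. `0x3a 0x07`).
0x63 0x98

5. sw fields op=0x18:6|rd=14:4|rs=6:4|pad=0:2 → word 6398h → 63 98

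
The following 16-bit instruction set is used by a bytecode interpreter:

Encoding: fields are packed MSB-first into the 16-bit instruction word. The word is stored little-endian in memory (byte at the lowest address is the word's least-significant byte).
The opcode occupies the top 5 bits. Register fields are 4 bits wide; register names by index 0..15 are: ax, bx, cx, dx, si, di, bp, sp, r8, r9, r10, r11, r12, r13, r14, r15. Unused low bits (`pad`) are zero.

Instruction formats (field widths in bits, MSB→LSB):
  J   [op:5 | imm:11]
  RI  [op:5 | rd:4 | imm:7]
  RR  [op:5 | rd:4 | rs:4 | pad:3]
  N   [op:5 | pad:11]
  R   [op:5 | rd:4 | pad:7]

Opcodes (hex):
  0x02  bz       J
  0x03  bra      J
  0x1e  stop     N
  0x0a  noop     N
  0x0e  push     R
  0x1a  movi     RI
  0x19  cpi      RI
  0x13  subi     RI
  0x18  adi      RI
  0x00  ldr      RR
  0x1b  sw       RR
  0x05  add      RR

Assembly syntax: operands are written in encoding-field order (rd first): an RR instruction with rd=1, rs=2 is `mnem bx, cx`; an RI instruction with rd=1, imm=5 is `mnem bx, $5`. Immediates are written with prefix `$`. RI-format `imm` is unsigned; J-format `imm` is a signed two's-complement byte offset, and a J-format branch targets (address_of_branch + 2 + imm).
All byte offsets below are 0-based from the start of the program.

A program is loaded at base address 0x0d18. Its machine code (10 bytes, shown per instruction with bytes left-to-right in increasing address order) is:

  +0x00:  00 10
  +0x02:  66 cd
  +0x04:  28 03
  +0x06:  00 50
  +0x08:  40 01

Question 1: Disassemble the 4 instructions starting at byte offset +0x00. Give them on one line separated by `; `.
bz $0; cpi r10, $102; ldr bp, di; noop

+0x00: 00 10 ⇒ word 0x1000 (little)
  opcode bits[15:11]=0x2: bz/J
  [10:0] imm=0 = $0
+0x02: 66 cd ⇒ word 0xcd66 (little)
  opcode bits[15:11]=0x19: cpi/RI
  [10:7] rd=10 = r10
  [6:0] imm=102 = $102
+0x04: 28 03 ⇒ word 0x0328 (little)
  opcode bits[15:11]=0x0: ldr/RR
  [10:7] rd=6 = bp
  [6:3] rs=5 = di
+0x06: 00 50 ⇒ word 0x5000 (little)
  opcode bits[15:11]=0xa: noop/N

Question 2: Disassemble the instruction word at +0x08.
@+08  little-endian(40 01) = 0x0140
  opcode bits[15:11]=0x0: ldr/RR
  [10:7] rd=2 = cx
  [6:3] rs=8 = r8

ldr cx, r8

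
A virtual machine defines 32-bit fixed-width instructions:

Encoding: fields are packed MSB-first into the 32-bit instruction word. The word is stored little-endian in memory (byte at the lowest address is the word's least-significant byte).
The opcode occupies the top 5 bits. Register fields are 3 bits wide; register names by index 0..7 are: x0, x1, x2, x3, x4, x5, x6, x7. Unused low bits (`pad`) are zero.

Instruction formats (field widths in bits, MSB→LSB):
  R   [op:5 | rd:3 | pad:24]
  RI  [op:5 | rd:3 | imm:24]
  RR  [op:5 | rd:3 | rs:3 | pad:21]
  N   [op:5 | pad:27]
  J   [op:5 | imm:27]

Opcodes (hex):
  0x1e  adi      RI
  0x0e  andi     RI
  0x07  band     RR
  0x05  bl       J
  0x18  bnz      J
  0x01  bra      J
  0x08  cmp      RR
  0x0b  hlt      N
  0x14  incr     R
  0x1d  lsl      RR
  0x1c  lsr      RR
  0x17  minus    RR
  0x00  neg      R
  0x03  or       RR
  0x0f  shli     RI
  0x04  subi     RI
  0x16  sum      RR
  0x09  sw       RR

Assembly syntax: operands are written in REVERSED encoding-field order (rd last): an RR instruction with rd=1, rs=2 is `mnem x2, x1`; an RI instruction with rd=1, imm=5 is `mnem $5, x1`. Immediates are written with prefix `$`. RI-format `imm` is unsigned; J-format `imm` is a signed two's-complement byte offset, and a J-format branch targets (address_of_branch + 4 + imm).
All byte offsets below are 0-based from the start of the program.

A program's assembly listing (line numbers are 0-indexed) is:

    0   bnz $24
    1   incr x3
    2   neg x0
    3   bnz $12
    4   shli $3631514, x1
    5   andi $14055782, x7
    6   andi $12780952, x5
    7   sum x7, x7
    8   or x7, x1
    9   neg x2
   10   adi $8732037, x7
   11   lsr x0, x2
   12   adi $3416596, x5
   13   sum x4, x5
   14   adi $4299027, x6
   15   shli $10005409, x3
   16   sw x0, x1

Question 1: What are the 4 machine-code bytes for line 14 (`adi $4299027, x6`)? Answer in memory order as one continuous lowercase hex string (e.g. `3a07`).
139941f6

line 14 (adi): pack op=0x1e:5|rd=6:3|imm=4299027:24 = 0xf6419913; little→ 13 99 41 f6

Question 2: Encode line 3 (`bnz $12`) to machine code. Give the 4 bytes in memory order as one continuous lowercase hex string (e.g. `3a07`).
0c0000c0

line 3 (bnz): pack op=0x18:5|imm=12:27 = 0xc000000c; little→ 0c 00 00 c0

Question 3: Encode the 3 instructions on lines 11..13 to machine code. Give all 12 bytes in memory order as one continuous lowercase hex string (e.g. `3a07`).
L11: lsr op=0x1c:5|rd=2:3|rs=0:3|pad=0:21 ⇒ 0xe2000000 ⇒ little 00 00 00 e2
L12: adi op=0x1e:5|rd=5:3|imm=3416596:24 ⇒ 0xf5342214 ⇒ little 14 22 34 f5
L13: sum op=0x16:5|rd=5:3|rs=4:3|pad=0:21 ⇒ 0xb5800000 ⇒ little 00 00 80 b5

000000e2142234f5000080b5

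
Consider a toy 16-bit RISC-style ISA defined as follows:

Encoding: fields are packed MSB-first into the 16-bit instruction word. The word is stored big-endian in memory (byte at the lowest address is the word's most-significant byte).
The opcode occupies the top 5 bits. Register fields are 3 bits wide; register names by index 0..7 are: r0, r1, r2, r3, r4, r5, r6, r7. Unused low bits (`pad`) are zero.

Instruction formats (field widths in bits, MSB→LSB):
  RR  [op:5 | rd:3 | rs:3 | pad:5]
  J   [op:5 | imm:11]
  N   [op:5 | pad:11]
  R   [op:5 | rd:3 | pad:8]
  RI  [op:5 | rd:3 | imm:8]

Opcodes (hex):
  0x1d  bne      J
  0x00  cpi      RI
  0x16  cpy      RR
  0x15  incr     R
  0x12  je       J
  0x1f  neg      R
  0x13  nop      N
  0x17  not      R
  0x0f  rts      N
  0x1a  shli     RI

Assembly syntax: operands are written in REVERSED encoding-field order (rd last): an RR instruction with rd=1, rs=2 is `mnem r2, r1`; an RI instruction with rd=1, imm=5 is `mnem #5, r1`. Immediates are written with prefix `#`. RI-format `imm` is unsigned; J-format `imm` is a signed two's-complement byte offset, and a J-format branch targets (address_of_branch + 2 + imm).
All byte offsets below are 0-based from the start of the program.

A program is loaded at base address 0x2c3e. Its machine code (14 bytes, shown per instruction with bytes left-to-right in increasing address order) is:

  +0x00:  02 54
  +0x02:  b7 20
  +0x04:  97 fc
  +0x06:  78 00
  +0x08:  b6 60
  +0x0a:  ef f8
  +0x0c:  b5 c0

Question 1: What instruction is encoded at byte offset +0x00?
cpi #84, r2

off 0x00: read 02 54 as big → 0x0254
  opcode bits[15:11]=0x0: cpi/RI
  rd: (w>>8)&0x7=0x2 → r2
  imm: (w>>0)&0xff=0x54 → #84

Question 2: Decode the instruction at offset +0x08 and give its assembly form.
cpy r3, r6

[08] b6 60 → 0xb660
  opcode bits[15:11]=0x16: cpy/RR
  rd@[10:8]=0x6 ⇒ r6
  rs@[7:5]=0x3 ⇒ r3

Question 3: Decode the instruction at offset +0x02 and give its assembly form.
off 0x02: read b7 20 as big → 0xb720
  top 5b → 0x16 → cpy [RR]
  rd: (w>>8)&0x7=0x7 → r7
  rs: (w>>5)&0x7=0x1 → r1

cpy r1, r7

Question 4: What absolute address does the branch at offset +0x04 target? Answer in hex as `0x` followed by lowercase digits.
0x2c40

[04] 97 fc → 0x97fc
  opcode bits[15:11]=0x12: je/J
  [10:0] imm=2044 (s11→-4) = #-4
  target = base 0x2c3e + off 0x04 + 2 + imm -4 = 0x2c40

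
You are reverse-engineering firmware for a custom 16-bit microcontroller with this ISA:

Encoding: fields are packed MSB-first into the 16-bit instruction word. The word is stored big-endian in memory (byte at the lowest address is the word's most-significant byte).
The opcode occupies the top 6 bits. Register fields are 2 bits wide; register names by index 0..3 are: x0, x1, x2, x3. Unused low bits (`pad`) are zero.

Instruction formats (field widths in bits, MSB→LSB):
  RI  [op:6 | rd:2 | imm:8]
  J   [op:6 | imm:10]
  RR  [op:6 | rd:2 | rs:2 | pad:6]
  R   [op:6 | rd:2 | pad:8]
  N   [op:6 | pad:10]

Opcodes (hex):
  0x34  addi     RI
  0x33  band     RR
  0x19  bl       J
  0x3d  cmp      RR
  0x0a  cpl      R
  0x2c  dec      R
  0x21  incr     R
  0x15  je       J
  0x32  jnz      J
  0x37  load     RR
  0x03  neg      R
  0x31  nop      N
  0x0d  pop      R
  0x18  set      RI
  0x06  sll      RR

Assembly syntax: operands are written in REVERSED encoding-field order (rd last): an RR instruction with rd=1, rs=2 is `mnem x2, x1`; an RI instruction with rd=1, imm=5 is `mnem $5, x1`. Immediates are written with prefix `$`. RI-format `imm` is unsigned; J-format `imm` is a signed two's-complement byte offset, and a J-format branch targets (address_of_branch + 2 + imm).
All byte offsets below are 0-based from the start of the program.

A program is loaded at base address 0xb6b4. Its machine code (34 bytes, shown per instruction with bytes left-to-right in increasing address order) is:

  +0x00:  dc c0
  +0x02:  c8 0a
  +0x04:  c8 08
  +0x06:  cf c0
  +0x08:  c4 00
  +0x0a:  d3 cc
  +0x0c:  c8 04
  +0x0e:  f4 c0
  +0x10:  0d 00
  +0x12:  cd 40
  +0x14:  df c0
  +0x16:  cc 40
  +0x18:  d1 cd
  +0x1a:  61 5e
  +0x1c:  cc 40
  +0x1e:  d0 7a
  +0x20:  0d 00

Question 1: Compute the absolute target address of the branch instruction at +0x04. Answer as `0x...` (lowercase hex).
0xb6c2

+0x04: c8 08 ⇒ word 0xc808 (big)
  opcode bits[15:10]=0x32: jnz/J
  imm@[9:0]=0x8 ⇒ $8
  target = base 0xb6b4 + off 0x04 + 2 + imm 8 = 0xb6c2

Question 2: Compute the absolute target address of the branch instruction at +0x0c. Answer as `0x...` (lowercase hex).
0xb6c6

@+0c  big-endian(c8 04) = 0xc804
  top 6b → 0x32 → jnz [J]
  imm@[9:0]=0x4 ⇒ $4
  target = base 0xb6b4 + off 0x0c + 2 + imm 4 = 0xb6c6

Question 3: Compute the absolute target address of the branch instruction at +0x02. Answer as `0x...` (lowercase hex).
+0x02: c8 0a ⇒ word 0xc80a (big)
  op=0xc80a>>10=0x32 ⇒ jnz (J)
  imm: (w>>0)&0x3ff=0xa → $10
  target = base 0xb6b4 + off 0x02 + 2 + imm 10 = 0xb6c2

0xb6c2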